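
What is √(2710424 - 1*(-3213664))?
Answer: 6*√164558 ≈ 2433.9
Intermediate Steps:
√(2710424 - 1*(-3213664)) = √(2710424 + 3213664) = √5924088 = 6*√164558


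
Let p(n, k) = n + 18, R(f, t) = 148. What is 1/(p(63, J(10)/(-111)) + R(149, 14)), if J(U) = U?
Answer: 1/229 ≈ 0.0043668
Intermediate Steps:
p(n, k) = 18 + n
1/(p(63, J(10)/(-111)) + R(149, 14)) = 1/((18 + 63) + 148) = 1/(81 + 148) = 1/229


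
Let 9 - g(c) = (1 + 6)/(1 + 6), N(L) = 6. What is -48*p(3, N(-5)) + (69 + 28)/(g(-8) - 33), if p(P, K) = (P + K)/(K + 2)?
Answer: -1447/25 ≈ -57.880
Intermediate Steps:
p(P, K) = (K + P)/(2 + K)
g(c) = 8 (g(c) = 9 - (1 + 6)/(1 + 6) = 9 - 7/7 = 9 - 1*1 = 9 - 1 = 8)
-48*p(3, N(-5)) + (69 + 28)/(g(-8) - 33) = -48*(6 + 3)/(2 + 6) + (69 + 28)/(8 - 33) = -48*9/8 + 97/(-25) = -6*9 + 97*(-1/25) = -48*9/8 - 97/25 = -54 - 97/25 = -1447/25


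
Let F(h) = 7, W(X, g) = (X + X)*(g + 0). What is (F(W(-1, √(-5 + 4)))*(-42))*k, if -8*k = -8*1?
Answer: -294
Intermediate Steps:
W(X, g) = 2*X*g (W(X, g) = (2*X)*g = 2*X*g)
k = 1 (k = -(-1) = -⅛*(-8) = 1)
(F(W(-1, √(-5 + 4)))*(-42))*k = (7*(-42))*1 = -294*1 = -294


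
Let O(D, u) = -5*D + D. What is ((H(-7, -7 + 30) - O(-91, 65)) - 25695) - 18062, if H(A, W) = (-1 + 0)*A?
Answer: -44114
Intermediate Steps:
O(D, u) = -4*D
H(A, W) = -A
((H(-7, -7 + 30) - O(-91, 65)) - 25695) - 18062 = ((-1*(-7) - (-4)*(-91)) - 25695) - 18062 = ((7 - 1*364) - 25695) - 18062 = ((7 - 364) - 25695) - 18062 = (-357 - 25695) - 18062 = -26052 - 18062 = -44114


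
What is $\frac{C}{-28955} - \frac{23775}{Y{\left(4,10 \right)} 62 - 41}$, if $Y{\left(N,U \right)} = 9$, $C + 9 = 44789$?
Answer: $- \frac{142311277}{2993947} \approx -47.533$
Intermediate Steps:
$C = 44780$ ($C = -9 + 44789 = 44780$)
$\frac{C}{-28955} - \frac{23775}{Y{\left(4,10 \right)} 62 - 41} = \frac{44780}{-28955} - \frac{23775}{9 \cdot 62 - 41} = 44780 \left(- \frac{1}{28955}\right) - \frac{23775}{558 - 41} = - \frac{8956}{5791} - \frac{23775}{517} = - \frac{142311277}{2993947}$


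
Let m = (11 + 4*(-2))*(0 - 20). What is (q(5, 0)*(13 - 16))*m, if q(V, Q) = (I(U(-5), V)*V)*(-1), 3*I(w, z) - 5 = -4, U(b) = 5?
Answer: -300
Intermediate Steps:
I(w, z) = 1/3 (I(w, z) = 5/3 + (1/3)*(-4) = 5/3 - 4/3 = 1/3)
q(V, Q) = -V/3 (q(V, Q) = (V/3)*(-1) = -V/3)
m = -60 (m = (11 - 8)*(-20) = 3*(-20) = -60)
(q(5, 0)*(13 - 16))*m = ((-1/3*5)*(13 - 16))*(-60) = -5/3*(-3)*(-60) = 5*(-60) = -300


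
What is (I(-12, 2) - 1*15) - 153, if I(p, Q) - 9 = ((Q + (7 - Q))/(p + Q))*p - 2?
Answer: -763/5 ≈ -152.60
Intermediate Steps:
I(p, Q) = 7 + 7*p/(Q + p) (I(p, Q) = 9 + (((Q + (7 - Q))/(p + Q))*p - 2) = 9 + ((7/(Q + p))*p - 2) = 9 + (7*p/(Q + p) - 2) = 9 + (-2 + 7*p/(Q + p)) = 7 + 7*p/(Q + p))
(I(-12, 2) - 1*15) - 153 = (7*(2 + 2*(-12))/(2 - 12) - 1*15) - 153 = (7*(2 - 24)/(-10) - 15) - 153 = (7*(-⅒)*(-22) - 15) - 153 = (77/5 - 15) - 153 = ⅖ - 153 = -763/5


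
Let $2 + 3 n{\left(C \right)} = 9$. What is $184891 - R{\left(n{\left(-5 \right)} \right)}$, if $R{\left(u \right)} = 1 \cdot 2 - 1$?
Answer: $184890$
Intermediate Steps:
$n{\left(C \right)} = \frac{7}{3}$ ($n{\left(C \right)} = - \frac{2}{3} + \frac{1}{3} \cdot 9 = - \frac{2}{3} + 3 = \frac{7}{3}$)
$R{\left(u \right)} = 1$ ($R{\left(u \right)} = 2 - 1 = 1$)
$184891 - R{\left(n{\left(-5 \right)} \right)} = 184891 - 1 = 184890$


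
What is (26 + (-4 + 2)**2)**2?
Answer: 900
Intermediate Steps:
(26 + (-4 + 2)**2)**2 = (26 + (-2)**2)**2 = (26 + 4)**2 = 30**2 = 900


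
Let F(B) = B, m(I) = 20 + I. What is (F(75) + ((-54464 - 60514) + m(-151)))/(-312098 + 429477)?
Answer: -115034/117379 ≈ -0.98002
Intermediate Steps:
(F(75) + ((-54464 - 60514) + m(-151)))/(-312098 + 429477) = (75 + ((-54464 - 60514) + (20 - 151)))/(-312098 + 429477) = (75 + (-114978 - 131))/117379 = (75 - 115109)*(1/117379) = -115034*1/117379 = -115034/117379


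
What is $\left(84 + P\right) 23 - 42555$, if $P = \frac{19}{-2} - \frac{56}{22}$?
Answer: $- \frac{899801}{22} \approx -40900.0$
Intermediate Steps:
$P = - \frac{265}{22}$ ($P = 19 \left(- \frac{1}{2}\right) - \frac{28}{11} = - \frac{19}{2} - \frac{28}{11} = - \frac{265}{22} \approx -12.045$)
$\left(84 + P\right) 23 - 42555 = \left(84 - \frac{265}{22}\right) 23 - 42555 = \frac{1583}{22} \cdot 23 - 42555 = \frac{36409}{22} - 42555 = - \frac{899801}{22}$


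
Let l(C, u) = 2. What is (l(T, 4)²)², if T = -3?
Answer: 16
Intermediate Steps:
(l(T, 4)²)² = (2²)² = 4² = 16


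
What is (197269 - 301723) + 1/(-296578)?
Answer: -30978758413/296578 ≈ -1.0445e+5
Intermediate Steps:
(197269 - 301723) + 1/(-296578) = -104454 - 1/296578 = -30978758413/296578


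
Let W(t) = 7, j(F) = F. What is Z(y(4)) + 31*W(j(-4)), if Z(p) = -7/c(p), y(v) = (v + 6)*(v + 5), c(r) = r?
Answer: 19523/90 ≈ 216.92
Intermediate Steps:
y(v) = (5 + v)*(6 + v) (y(v) = (6 + v)*(5 + v) = (5 + v)*(6 + v))
Z(p) = -7/p
Z(y(4)) + 31*W(j(-4)) = -7/(30 + 4² + 11*4) + 31*7 = -7/(30 + 16 + 44) + 217 = -7/90 + 217 = 19523/90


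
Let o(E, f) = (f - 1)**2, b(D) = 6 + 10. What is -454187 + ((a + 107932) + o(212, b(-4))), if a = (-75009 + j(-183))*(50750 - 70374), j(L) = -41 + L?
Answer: 1476026362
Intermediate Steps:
a = 1476372392 (a = (-75009 + (-41 - 183))*(50750 - 70374) = (-75009 - 224)*(-19624) = -75233*(-19624) = 1476372392)
b(D) = 16
o(E, f) = (-1 + f)**2
-454187 + ((a + 107932) + o(212, b(-4))) = -454187 + ((1476372392 + 107932) + (-1 + 16)**2) = -454187 + (1476480324 + 15**2) = -454187 + (1476480324 + 225) = -454187 + 1476480549 = 1476026362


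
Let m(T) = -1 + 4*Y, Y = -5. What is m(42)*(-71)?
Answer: 1491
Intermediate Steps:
m(T) = -21 (m(T) = -1 + 4*(-5) = -1 - 20 = -21)
m(42)*(-71) = -21*(-71) = 1491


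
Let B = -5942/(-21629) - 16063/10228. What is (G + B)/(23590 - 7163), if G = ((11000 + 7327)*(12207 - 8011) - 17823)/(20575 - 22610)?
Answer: -17008587442460613/7395198414570340 ≈ -2.2999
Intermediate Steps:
B = -286651851/221221412 (B = -5942*(-1/21629) - 16063*1/10228 = 5942/21629 - 16063/10228 = -286651851/221221412 ≈ -1.2958)
G = -76882269/2035 (G = (18327*4196 - 17823)/(-2035) = (76900092 - 17823)*(-1/2035) = 76882269*(-1/2035) = -76882269/2035 ≈ -37780.)
(G + B)/(23590 - 7163) = (-76882269/2035 - 286651851/221221412)/(23590 - 7163) = -17008587442460613/450185573420/16427 = -17008587442460613/450185573420*1/16427 = -17008587442460613/7395198414570340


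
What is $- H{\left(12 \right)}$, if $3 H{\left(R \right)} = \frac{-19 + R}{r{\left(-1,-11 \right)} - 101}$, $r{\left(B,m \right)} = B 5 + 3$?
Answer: $- \frac{7}{309} \approx -0.022654$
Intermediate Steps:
$r{\left(B,m \right)} = 3 + 5 B$ ($r{\left(B,m \right)} = 5 B + 3 = 3 + 5 B$)
$H{\left(R \right)} = \frac{19}{309} - \frac{R}{309}$ ($H{\left(R \right)} = \frac{\left(-19 + R\right) \frac{1}{\left(3 + 5 \left(-1\right)\right) - 101}}{3} = \frac{\left(-19 + R\right) \frac{1}{\left(3 - 5\right) - 101}}{3} = \frac{\left(-19 + R\right) \frac{1}{-2 - 101}}{3} = \frac{\left(-19 + R\right) \frac{1}{-103}}{3} = \frac{\left(-19 + R\right) \left(- \frac{1}{103}\right)}{3} = \frac{\frac{19}{103} - \frac{R}{103}}{3} = \frac{19}{309} - \frac{R}{309}$)
$- H{\left(12 \right)} = - (\frac{19}{309} - \frac{4}{103}) = \left(-1\right) \frac{7}{309} = - \frac{7}{309}$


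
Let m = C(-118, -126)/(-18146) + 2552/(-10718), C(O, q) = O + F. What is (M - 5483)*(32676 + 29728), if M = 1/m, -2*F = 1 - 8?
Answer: -15437233235905804/45081381 ≈ -3.4243e+8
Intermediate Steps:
F = 7/2 (F = -(1 - 8)/2 = -1/2*(-7) = 7/2 ≈ 3.5000)
C(O, q) = 7/2 + O (C(O, q) = O + 7/2 = 7/2 + O)
m = -45081381/194488828 (m = (7/2 - 118)/(-18146) + 2552/(-10718) = -229/2*(-1/18146) + 2552*(-1/10718) = 229/36292 - 1276/5359 = -45081381/194488828 ≈ -0.23179)
M = -194488828/45081381 (M = 1/(-45081381/194488828) = -194488828/45081381 ≈ -4.3142)
(M - 5483)*(32676 + 29728) = (-194488828/45081381 - 5483)*(32676 + 29728) = -247375700851/45081381*62404 = -15437233235905804/45081381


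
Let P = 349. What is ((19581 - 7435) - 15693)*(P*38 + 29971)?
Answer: -153347451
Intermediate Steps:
((19581 - 7435) - 15693)*(P*38 + 29971) = ((19581 - 7435) - 15693)*(349*38 + 29971) = (12146 - 15693)*(13262 + 29971) = -3547*43233 = -153347451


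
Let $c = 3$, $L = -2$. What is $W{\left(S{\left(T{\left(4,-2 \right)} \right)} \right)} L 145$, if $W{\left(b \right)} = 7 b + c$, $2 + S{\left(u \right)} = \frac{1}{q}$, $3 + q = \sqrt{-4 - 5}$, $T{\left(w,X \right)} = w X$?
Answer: $\frac{10585}{3} + \frac{1015 i}{3} \approx 3528.3 + 338.33 i$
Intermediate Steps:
$T{\left(w,X \right)} = X w$
$q = -3 + 3 i$ ($q = -3 + \sqrt{-4 - 5} = -3 + \sqrt{-9} = -3 + 3 i \approx -3.0 + 3.0 i$)
$S{\left(u \right)} = -2 + \frac{-3 - 3 i}{18}$ ($S{\left(u \right)} = -2 + \frac{1}{-3 + 3 i} = -2 + \frac{-3 - 3 i}{18}$)
$W{\left(b \right)} = 3 + 7 b$ ($W{\left(b \right)} = 7 b + 3 = 3 + 7 b$)
$W{\left(S{\left(T{\left(4,-2 \right)} \right)} \right)} L 145 = \left(3 + 7 \left(- \frac{13}{6} - \frac{i}{6}\right)\right) \left(\left(-2\right) 145\right) = \left(3 - \left(\frac{91}{6} + \frac{7 i}{6}\right)\right) \left(-290\right) = \left(- \frac{73}{6} - \frac{7 i}{6}\right) \left(-290\right) = \frac{10585}{3} + \frac{1015 i}{3}$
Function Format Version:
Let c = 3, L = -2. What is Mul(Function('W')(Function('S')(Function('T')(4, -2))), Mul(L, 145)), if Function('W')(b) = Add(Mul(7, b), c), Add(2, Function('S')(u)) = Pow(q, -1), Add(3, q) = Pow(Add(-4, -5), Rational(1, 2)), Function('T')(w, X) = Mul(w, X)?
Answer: Add(Rational(10585, 3), Mul(Rational(1015, 3), I)) ≈ Add(3528.3, Mul(338.33, I))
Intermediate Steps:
Function('T')(w, X) = Mul(X, w)
q = Add(-3, Mul(3, I)) (q = Add(-3, Pow(Add(-4, -5), Rational(1, 2))) = Add(-3, Pow(-9, Rational(1, 2))) = Add(-3, Mul(3, I)) ≈ Add(-3.0000, Mul(3.0000, I)))
Function('S')(u) = Add(-2, Mul(Rational(1, 18), Add(-3, Mul(-3, I)))) (Function('S')(u) = Add(-2, Pow(Add(-3, Mul(3, I)), -1)) = Add(-2, Mul(Rational(1, 18), Add(-3, Mul(-3, I)))))
Function('W')(b) = Add(3, Mul(7, b)) (Function('W')(b) = Add(Mul(7, b), 3) = Add(3, Mul(7, b)))
Mul(Function('W')(Function('S')(Function('T')(4, -2))), Mul(L, 145)) = Mul(Add(3, Mul(7, Add(Rational(-13, 6), Mul(Rational(-1, 6), I)))), Mul(-2, 145)) = Mul(Add(3, Add(Rational(-91, 6), Mul(Rational(-7, 6), I))), -290) = Mul(Add(Rational(-73, 6), Mul(Rational(-7, 6), I)), -290) = Add(Rational(10585, 3), Mul(Rational(1015, 3), I))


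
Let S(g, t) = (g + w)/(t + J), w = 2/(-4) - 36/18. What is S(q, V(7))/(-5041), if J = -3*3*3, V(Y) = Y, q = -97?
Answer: -199/201640 ≈ -0.00098691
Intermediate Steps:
w = -5/2 (w = 2*(-¼) - 36*1/18 = -½ - 2 = -5/2 ≈ -2.5000)
J = -27 (J = -9*3 = -27)
S(g, t) = (-5/2 + g)/(-27 + t) (S(g, t) = (g - 5/2)/(t - 27) = (-5/2 + g)/(-27 + t))
S(q, V(7))/(-5041) = ((-5/2 - 97)/(-27 + 7))/(-5041) = (-199/2/(-20))*(-1/5041) = -1/20*(-199/2)*(-1/5041) = (199/40)*(-1/5041) = -199/201640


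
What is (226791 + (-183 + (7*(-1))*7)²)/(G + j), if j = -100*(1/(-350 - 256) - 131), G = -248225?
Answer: -17005269/14248565 ≈ -1.1935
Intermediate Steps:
j = 3969350/303 (j = -100*(1/(-606) - 131) = -100*(-1/606 - 131) = -100*(-79387/606) = 3969350/303 ≈ 13100.)
(226791 + (-183 + (7*(-1))*7)²)/(G + j) = (226791 + (-183 + (7*(-1))*7)²)/(-248225 + 3969350/303) = (226791 + (-183 - 7*7)²)/(-71242825/303) = (226791 + (-183 - 49)²)*(-303/71242825) = (226791 + (-232)²)*(-303/71242825) = (226791 + 53824)*(-303/71242825) = 280615*(-303/71242825) = -17005269/14248565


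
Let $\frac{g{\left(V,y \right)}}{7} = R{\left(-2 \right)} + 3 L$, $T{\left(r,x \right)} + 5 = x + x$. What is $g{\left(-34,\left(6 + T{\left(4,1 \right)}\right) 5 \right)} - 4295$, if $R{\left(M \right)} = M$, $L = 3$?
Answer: $-4246$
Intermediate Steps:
$T{\left(r,x \right)} = -5 + 2 x$ ($T{\left(r,x \right)} = -5 + \left(x + x\right) = -5 + 2 x$)
$g{\left(V,y \right)} = 49$ ($g{\left(V,y \right)} = 7 \left(-2 + 3 \cdot 3\right) = 7 \left(-2 + 9\right) = 7 \cdot 7 = 49$)
$g{\left(-34,\left(6 + T{\left(4,1 \right)}\right) 5 \right)} - 4295 = 49 - 4295 = -4246$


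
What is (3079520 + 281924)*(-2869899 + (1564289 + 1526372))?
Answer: 742079100328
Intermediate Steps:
(3079520 + 281924)*(-2869899 + (1564289 + 1526372)) = 3361444*(-2869899 + 3090661) = 3361444*220762 = 742079100328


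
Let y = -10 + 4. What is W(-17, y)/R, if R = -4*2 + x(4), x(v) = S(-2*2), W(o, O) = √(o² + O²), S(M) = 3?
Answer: -√13 ≈ -3.6056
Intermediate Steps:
y = -6
W(o, O) = √(O² + o²)
x(v) = 3
R = -5 (R = -4*2 + 3 = -8 + 3 = -5)
W(-17, y)/R = √((-6)² + (-17)²)/(-5) = √(36 + 289)*(-⅕) = √325*(-⅕) = (5*√13)*(-⅕) = -√13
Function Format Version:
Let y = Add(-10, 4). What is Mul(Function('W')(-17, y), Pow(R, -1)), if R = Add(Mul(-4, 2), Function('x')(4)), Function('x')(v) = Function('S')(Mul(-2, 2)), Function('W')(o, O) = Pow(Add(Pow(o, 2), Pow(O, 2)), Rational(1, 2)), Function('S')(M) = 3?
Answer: Mul(-1, Pow(13, Rational(1, 2))) ≈ -3.6056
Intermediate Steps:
y = -6
Function('W')(o, O) = Pow(Add(Pow(O, 2), Pow(o, 2)), Rational(1, 2))
Function('x')(v) = 3
R = -5 (R = Add(Mul(-4, 2), 3) = Add(-8, 3) = -5)
Mul(Function('W')(-17, y), Pow(R, -1)) = Mul(Pow(Add(Pow(-6, 2), Pow(-17, 2)), Rational(1, 2)), Pow(-5, -1)) = Mul(Pow(Add(36, 289), Rational(1, 2)), Rational(-1, 5)) = Mul(Pow(325, Rational(1, 2)), Rational(-1, 5)) = Mul(Mul(5, Pow(13, Rational(1, 2))), Rational(-1, 5)) = Mul(-1, Pow(13, Rational(1, 2)))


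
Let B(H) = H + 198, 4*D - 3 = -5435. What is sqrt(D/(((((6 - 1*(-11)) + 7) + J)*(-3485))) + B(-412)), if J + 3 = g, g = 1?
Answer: I*sqrt(314462426685)/38335 ≈ 14.628*I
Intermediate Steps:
J = -2 (J = -3 + 1 = -2)
D = -1358 (D = 3/4 + (1/4)*(-5435) = 3/4 - 5435/4 = -1358)
B(H) = 198 + H
sqrt(D/(((((6 - 1*(-11)) + 7) + J)*(-3485))) + B(-412)) = sqrt(-1358*(-1/(3485*(((6 - 1*(-11)) + 7) - 2))) + (198 - 412)) = sqrt(-1358*(-1/(3485*(((6 + 11) + 7) - 2))) - 214) = sqrt(-1358*(-1/(3485*((17 + 7) - 2))) - 214) = sqrt(-1358*(-1/(3485*(24 - 2))) - 214) = sqrt(-1358/(22*(-3485)) - 214) = sqrt(-1358/(-76670) - 214) = sqrt(-1358*(-1/76670) - 214) = sqrt(679/38335 - 214) = sqrt(-8203011/38335) = I*sqrt(314462426685)/38335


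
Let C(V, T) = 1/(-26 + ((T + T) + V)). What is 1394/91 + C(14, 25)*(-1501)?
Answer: -4401/182 ≈ -24.181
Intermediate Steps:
C(V, T) = 1/(-26 + V + 2*T) (C(V, T) = 1/(-26 + (2*T + V)) = 1/(-26 + (V + 2*T)) = 1/(-26 + V + 2*T))
1394/91 + C(14, 25)*(-1501) = 1394/91 - 1501/(-26 + 14 + 2*25) = 1394*(1/91) - 1501/(-26 + 14 + 50) = 1394/91 - 1501/38 = 1394/91 + (1/38)*(-1501) = 1394/91 - 79/2 = -4401/182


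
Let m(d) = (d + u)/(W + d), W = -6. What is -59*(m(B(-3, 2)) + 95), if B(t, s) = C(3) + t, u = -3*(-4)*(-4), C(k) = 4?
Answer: -30798/5 ≈ -6159.6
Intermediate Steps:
u = -48 (u = 12*(-4) = -48)
B(t, s) = 4 + t
m(d) = (-48 + d)/(-6 + d) (m(d) = (d - 48)/(-6 + d) = (-48 + d)/(-6 + d))
-59*(m(B(-3, 2)) + 95) = -59*((-48 + (4 - 3))/(-6 + (4 - 3)) + 95) = -59*((-48 + 1)/(-6 + 1) + 95) = -59*(-47/(-5) + 95) = -59*(-⅕*(-47) + 95) = -59*(47/5 + 95) = -59*522/5 = -30798/5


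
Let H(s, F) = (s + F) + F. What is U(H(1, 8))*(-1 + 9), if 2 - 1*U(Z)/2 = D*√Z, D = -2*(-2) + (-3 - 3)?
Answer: 32 + 32*√17 ≈ 163.94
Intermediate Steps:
H(s, F) = s + 2*F (H(s, F) = (F + s) + F = s + 2*F)
D = -2 (D = 4 - 6 = -2)
U(Z) = 4 + 4*√Z (U(Z) = 4 - (-4)*√Z = 4 + 4*√Z)
U(H(1, 8))*(-1 + 9) = (4 + 4*√(1 + 2*8))*(-1 + 9) = (4 + 4*√(1 + 16))*8 = (4 + 4*√17)*8 = 32 + 32*√17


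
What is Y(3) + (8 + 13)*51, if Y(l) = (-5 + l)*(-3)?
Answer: 1077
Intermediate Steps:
Y(l) = 15 - 3*l
Y(3) + (8 + 13)*51 = (15 - 3*3) + (8 + 13)*51 = (15 - 9) + 21*51 = 6 + 1071 = 1077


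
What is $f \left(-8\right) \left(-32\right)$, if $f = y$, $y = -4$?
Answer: $-1024$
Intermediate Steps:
$f = -4$
$f \left(-8\right) \left(-32\right) = \left(-4\right) \left(-8\right) \left(-32\right) = 32 \left(-32\right) = -1024$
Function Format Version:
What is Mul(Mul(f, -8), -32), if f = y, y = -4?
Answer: -1024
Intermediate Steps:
f = -4
Mul(Mul(f, -8), -32) = Mul(Mul(-4, -8), -32) = Mul(32, -32) = -1024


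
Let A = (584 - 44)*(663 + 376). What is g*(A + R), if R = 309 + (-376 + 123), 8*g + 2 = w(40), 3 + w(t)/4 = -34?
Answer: -10520925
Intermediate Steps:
w(t) = -148 (w(t) = -12 + 4*(-34) = -12 - 136 = -148)
g = -75/4 (g = -¼ + (⅛)*(-148) = -¼ - 37/2 = -75/4 ≈ -18.750)
A = 561060 (A = 540*1039 = 561060)
R = 56 (R = 309 - 253 = 56)
g*(A + R) = -75*(561060 + 56)/4 = -75/4*561116 = -10520925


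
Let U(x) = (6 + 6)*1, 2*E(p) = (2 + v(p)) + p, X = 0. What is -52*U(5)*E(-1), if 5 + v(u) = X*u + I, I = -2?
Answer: 1872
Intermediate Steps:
v(u) = -7 (v(u) = -5 + (0*u - 2) = -5 + (0 - 2) = -5 - 2 = -7)
E(p) = -5/2 + p/2 (E(p) = ((2 - 7) + p)/2 = (-5 + p)/2 = -5/2 + p/2)
U(x) = 12 (U(x) = 12*1 = 12)
-52*U(5)*E(-1) = -624*(-5/2 + (½)*(-1)) = -624*(-5/2 - ½) = -624*(-3) = -52*(-36) = 1872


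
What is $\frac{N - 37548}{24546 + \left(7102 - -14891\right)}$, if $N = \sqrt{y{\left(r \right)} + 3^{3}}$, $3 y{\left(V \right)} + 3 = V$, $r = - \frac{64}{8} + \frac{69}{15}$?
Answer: $- \frac{4172}{5171} + \frac{\sqrt{5595}}{698085} \approx -0.8067$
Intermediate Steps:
$r = - \frac{17}{5}$ ($r = \left(-64\right) \frac{1}{8} + 69 \cdot \frac{1}{15} = -8 + \frac{23}{5} = - \frac{17}{5} \approx -3.4$)
$y{\left(V \right)} = -1 + \frac{V}{3}$
$N = \frac{\sqrt{5595}}{15}$ ($N = \sqrt{\left(-1 + \frac{1}{3} \left(- \frac{17}{5}\right)\right) + 3^{3}} = \sqrt{\left(-1 - \frac{17}{15}\right) + 27} = \sqrt{- \frac{32}{15} + 27} = \sqrt{\frac{373}{15}} = \frac{\sqrt{5595}}{15} \approx 4.9866$)
$\frac{N - 37548}{24546 + \left(7102 - -14891\right)} = \frac{\frac{\sqrt{5595}}{15} - 37548}{24546 + \left(7102 - -14891\right)} = \frac{-37548 + \frac{\sqrt{5595}}{15}}{24546 + \left(7102 + 14891\right)} = \frac{-37548 + \frac{\sqrt{5595}}{15}}{24546 + 21993} = \frac{-37548 + \frac{\sqrt{5595}}{15}}{46539} = \left(-37548 + \frac{\sqrt{5595}}{15}\right) \frac{1}{46539} = - \frac{4172}{5171} + \frac{\sqrt{5595}}{698085}$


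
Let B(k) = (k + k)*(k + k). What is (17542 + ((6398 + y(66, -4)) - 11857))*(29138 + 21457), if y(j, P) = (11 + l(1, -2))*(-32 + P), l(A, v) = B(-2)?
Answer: 562161045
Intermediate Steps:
B(k) = 4*k² (B(k) = (2*k)*(2*k) = 4*k²)
l(A, v) = 16 (l(A, v) = 4*(-2)² = 4*4 = 16)
y(j, P) = -864 + 27*P (y(j, P) = (11 + 16)*(-32 + P) = 27*(-32 + P) = -864 + 27*P)
(17542 + ((6398 + y(66, -4)) - 11857))*(29138 + 21457) = (17542 + ((6398 + (-864 + 27*(-4))) - 11857))*(29138 + 21457) = (17542 + ((6398 + (-864 - 108)) - 11857))*50595 = (17542 + ((6398 - 972) - 11857))*50595 = (17542 + (5426 - 11857))*50595 = (17542 - 6431)*50595 = 11111*50595 = 562161045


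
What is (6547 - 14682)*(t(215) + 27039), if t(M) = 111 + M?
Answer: -222614275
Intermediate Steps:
(6547 - 14682)*(t(215) + 27039) = (6547 - 14682)*((111 + 215) + 27039) = -8135*(326 + 27039) = -8135*27365 = -222614275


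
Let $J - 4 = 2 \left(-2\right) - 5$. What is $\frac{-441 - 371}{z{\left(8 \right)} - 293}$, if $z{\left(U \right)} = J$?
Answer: $\frac{406}{149} \approx 2.7248$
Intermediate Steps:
$J = -5$ ($J = 4 + \left(2 \left(-2\right) - 5\right) = 4 - 9 = -5$)
$z{\left(U \right)} = -5$
$\frac{-441 - 371}{z{\left(8 \right)} - 293} = \frac{-441 - 371}{-5 - 293} = - \frac{812}{-298} = \left(-812\right) \left(- \frac{1}{298}\right) = \frac{406}{149}$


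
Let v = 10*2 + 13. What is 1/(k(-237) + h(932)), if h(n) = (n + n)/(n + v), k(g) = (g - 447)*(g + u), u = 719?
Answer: -965/318147056 ≈ -3.0332e-6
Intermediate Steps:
k(g) = (-447 + g)*(719 + g) (k(g) = (g - 447)*(g + 719) = (-447 + g)*(719 + g))
v = 33 (v = 20 + 13 = 33)
h(n) = 2*n/(33 + n) (h(n) = (n + n)/(n + 33) = (2*n)/(33 + n) = 2*n/(33 + n))
1/(k(-237) + h(932)) = 1/((-321393 + (-237)² + 272*(-237)) + 2*932/(33 + 932)) = 1/((-321393 + 56169 - 64464) + 2*932/965) = 1/(-329688 + 2*932*(1/965)) = 1/(-329688 + 1864/965) = 1/(-318147056/965) = -965/318147056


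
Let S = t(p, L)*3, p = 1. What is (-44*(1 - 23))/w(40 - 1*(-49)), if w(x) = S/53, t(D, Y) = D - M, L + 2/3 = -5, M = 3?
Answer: -25652/3 ≈ -8550.7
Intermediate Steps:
L = -17/3 (L = -2/3 - 5 = -17/3 ≈ -5.6667)
t(D, Y) = -3 + D (t(D, Y) = D - 1*3 = D - 3 = -3 + D)
S = -6 (S = (-3 + 1)*3 = -2*3 = -6)
w(x) = -6/53
(-44*(1 - 23))/w(40 - 1*(-49)) = (-44*(1 - 23))/(-6/53) = -44*(-22)*(-53/6) = 968*(-53/6) = -25652/3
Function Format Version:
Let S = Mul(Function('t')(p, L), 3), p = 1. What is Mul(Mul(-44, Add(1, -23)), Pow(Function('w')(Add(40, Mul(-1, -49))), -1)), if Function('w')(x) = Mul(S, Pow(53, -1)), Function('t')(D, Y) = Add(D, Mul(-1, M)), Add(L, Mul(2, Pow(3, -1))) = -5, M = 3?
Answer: Rational(-25652, 3) ≈ -8550.7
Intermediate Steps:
L = Rational(-17, 3) (L = Add(Rational(-2, 3), -5) = Rational(-17, 3) ≈ -5.6667)
Function('t')(D, Y) = Add(-3, D) (Function('t')(D, Y) = Add(D, Mul(-1, 3)) = Add(D, -3) = Add(-3, D))
S = -6 (S = Mul(Add(-3, 1), 3) = Mul(-2, 3) = -6)
Function('w')(x) = Rational(-6, 53) (Function('w')(x) = Mul(-6, Pow(53, -1)) = Mul(-6, Rational(1, 53)) = Rational(-6, 53))
Mul(Mul(-44, Add(1, -23)), Pow(Function('w')(Add(40, Mul(-1, -49))), -1)) = Mul(Mul(-44, Add(1, -23)), Pow(Rational(-6, 53), -1)) = Mul(Mul(-44, -22), Rational(-53, 6)) = Mul(968, Rational(-53, 6)) = Rational(-25652, 3)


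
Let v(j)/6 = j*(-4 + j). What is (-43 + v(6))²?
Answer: 841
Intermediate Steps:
v(j) = 6*j*(-4 + j) (v(j) = 6*(j*(-4 + j)) = 6*j*(-4 + j))
(-43 + v(6))² = (-43 + 6*6*(-4 + 6))² = (-43 + 6*6*2)² = (-43 + 72)² = 29² = 841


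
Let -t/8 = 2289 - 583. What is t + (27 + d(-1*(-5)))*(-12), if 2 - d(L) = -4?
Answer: -14044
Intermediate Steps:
d(L) = 6 (d(L) = 2 - 1*(-4) = 2 + 4 = 6)
t = -13648 (t = -8*(2289 - 583) = -8*1706 = -13648)
t + (27 + d(-1*(-5)))*(-12) = -13648 + (27 + 6)*(-12) = -13648 + 33*(-12) = -13648 - 396 = -14044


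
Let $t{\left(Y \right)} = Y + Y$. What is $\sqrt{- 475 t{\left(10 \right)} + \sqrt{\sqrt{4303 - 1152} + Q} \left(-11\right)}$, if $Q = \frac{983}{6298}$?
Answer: $\frac{\sqrt{-376815638000 - 69278 \sqrt{6298} \sqrt{983 + 6298 \sqrt{3151}}}}{6298} \approx 97.89 i$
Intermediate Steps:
$Q = \frac{983}{6298}$ ($Q = 983 \cdot \frac{1}{6298} = \frac{983}{6298} \approx 0.15608$)
$t{\left(Y \right)} = 2 Y$
$\sqrt{- 475 t{\left(10 \right)} + \sqrt{\sqrt{4303 - 1152} + Q} \left(-11\right)} = \sqrt{- 475 \cdot 2 \cdot 10 + \sqrt{\sqrt{4303 - 1152} + \frac{983}{6298}} \left(-11\right)} = \sqrt{\left(-475\right) 20 + \sqrt{\sqrt{3151} + \frac{983}{6298}} \left(-11\right)} = \sqrt{-9500 + \sqrt{\frac{983}{6298} + \sqrt{3151}} \left(-11\right)} = \sqrt{-9500 - 11 \sqrt{\frac{983}{6298} + \sqrt{3151}}}$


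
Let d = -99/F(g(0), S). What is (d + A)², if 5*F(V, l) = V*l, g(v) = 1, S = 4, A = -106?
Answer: 844561/16 ≈ 52785.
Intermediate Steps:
F(V, l) = V*l/5 (F(V, l) = (V*l)/5 = V*l/5)
d = -495/4 (d = -99/((⅕)*1*4) = -99/⅘ = -99*5/4 = -495/4 ≈ -123.75)
(d + A)² = (-495/4 - 106)² = (-919/4)² = 844561/16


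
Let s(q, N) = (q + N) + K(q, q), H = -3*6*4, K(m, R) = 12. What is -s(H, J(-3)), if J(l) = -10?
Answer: 70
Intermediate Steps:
H = -72 (H = -18*4 = -72)
s(q, N) = 12 + N + q (s(q, N) = (q + N) + 12 = (N + q) + 12 = 12 + N + q)
-s(H, J(-3)) = -(12 - 10 - 72) = -1*(-70) = 70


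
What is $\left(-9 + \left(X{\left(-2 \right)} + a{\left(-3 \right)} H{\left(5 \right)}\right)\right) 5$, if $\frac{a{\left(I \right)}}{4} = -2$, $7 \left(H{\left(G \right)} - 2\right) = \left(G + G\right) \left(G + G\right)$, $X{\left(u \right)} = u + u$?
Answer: $- \frac{5015}{7} \approx -716.43$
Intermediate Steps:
$X{\left(u \right)} = 2 u$
$H{\left(G \right)} = 2 + \frac{4 G^{2}}{7}$ ($H{\left(G \right)} = 2 + \frac{\left(G + G\right) \left(G + G\right)}{7} = 2 + \frac{2 G 2 G}{7} = 2 + \frac{4 G^{2}}{7}$)
$a{\left(I \right)} = -8$ ($a{\left(I \right)} = 4 \left(-2\right) = -8$)
$\left(-9 + \left(X{\left(-2 \right)} + a{\left(-3 \right)} H{\left(5 \right)}\right)\right) 5 = \left(-9 + \left(2 \left(-2\right) - 8 \left(2 + \frac{4 \cdot 5^{2}}{7}\right)\right)\right) 5 = \left(-9 - \left(4 + 8 \left(2 + \frac{4}{7} \cdot 25\right)\right)\right) 5 = \left(-9 - \left(4 + 8 \left(2 + \frac{100}{7}\right)\right)\right) 5 = \left(-9 - \frac{940}{7}\right) 5 = \left(- \frac{1003}{7}\right) 5 = - \frac{5015}{7}$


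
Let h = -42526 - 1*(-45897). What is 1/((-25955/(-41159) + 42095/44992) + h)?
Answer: 1851825728/6245404884553 ≈ 0.00029651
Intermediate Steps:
h = 3371 (h = -42526 + 45897 = 3371)
1/((-25955/(-41159) + 42095/44992) + h) = 1/((-25955/(-41159) + 42095/44992) + 3371) = 1/((-25955*(-1/41159) + 42095*(1/44992)) + 3371) = 1/((25955/41159 + 42095/44992) + 3371) = 1/(2900355465/1851825728 + 3371) = 1/(6245404884553/1851825728) = 1851825728/6245404884553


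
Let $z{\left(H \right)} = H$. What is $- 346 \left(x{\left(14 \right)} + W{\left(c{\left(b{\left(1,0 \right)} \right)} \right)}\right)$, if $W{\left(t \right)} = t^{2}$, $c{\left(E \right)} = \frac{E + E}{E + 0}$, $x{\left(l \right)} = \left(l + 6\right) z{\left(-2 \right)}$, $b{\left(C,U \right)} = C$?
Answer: $12456$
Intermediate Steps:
$x{\left(l \right)} = -12 - 2 l$ ($x{\left(l \right)} = \left(l + 6\right) \left(-2\right) = \left(6 + l\right) \left(-2\right) = -12 - 2 l$)
$c{\left(E \right)} = 2$ ($c{\left(E \right)} = \frac{2 E}{E} = 2$)
$- 346 \left(x{\left(14 \right)} + W{\left(c{\left(b{\left(1,0 \right)} \right)} \right)}\right) = - 346 \left(\left(-12 - 28\right) + 2^{2}\right) = - 346 \left(\left(-12 - 28\right) + 4\right) = - 346 \left(-40 + 4\right) = \left(-346\right) \left(-36\right) = 12456$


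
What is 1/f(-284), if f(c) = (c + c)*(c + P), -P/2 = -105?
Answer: 1/42032 ≈ 2.3791e-5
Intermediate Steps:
P = 210 (P = -2*(-105) = 210)
f(c) = 2*c*(210 + c) (f(c) = (c + c)*(c + 210) = (2*c)*(210 + c) = 2*c*(210 + c))
1/f(-284) = 1/(2*(-284)*(210 - 284)) = 1/(2*(-284)*(-74)) = 1/42032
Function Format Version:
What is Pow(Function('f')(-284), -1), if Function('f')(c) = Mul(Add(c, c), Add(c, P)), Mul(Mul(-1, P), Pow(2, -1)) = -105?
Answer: Rational(1, 42032) ≈ 2.3791e-5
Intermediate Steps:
P = 210 (P = Mul(-2, -105) = 210)
Function('f')(c) = Mul(2, c, Add(210, c)) (Function('f')(c) = Mul(Add(c, c), Add(c, 210)) = Mul(Mul(2, c), Add(210, c)) = Mul(2, c, Add(210, c)))
Pow(Function('f')(-284), -1) = Pow(Mul(2, -284, Add(210, -284)), -1) = Pow(Mul(2, -284, -74), -1) = Pow(42032, -1) = Rational(1, 42032)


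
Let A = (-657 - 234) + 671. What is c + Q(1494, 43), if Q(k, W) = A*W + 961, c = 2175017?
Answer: 2166518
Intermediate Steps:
A = -220 (A = -891 + 671 = -220)
Q(k, W) = 961 - 220*W (Q(k, W) = -220*W + 961 = 961 - 220*W)
c + Q(1494, 43) = 2175017 + (961 - 220*43) = 2175017 + (961 - 9460) = 2175017 - 8499 = 2166518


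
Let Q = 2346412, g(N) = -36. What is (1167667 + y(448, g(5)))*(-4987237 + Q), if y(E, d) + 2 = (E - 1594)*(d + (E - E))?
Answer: -3192548799825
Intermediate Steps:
y(E, d) = -2 + d*(-1594 + E) (y(E, d) = -2 + (E - 1594)*(d + (E - E)) = -2 + (-1594 + E)*(d + 0) = -2 + (-1594 + E)*d = -2 + d*(-1594 + E))
(1167667 + y(448, g(5)))*(-4987237 + Q) = (1167667 + (-2 - 1594*(-36) + 448*(-36)))*(-4987237 + 2346412) = (1167667 + (-2 + 57384 - 16128))*(-2640825) = (1167667 + 41254)*(-2640825) = 1208921*(-2640825) = -3192548799825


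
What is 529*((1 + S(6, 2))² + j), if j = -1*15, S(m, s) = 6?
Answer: 17986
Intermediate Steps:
j = -15
529*((1 + S(6, 2))² + j) = 529*((1 + 6)² - 15) = 529*(7² - 15) = 529*(49 - 15) = 529*34 = 17986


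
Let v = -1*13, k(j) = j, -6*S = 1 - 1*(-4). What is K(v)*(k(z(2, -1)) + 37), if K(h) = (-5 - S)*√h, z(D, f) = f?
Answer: -150*I*√13 ≈ -540.83*I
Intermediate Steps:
S = -⅚ (S = -(1 - 1*(-4))/6 = -(1 + 4)/6 = -⅙*5 = -⅚ ≈ -0.83333)
v = -13
K(h) = -25*√h/6 (K(h) = (-5 - 1*(-⅚))*√h = (-5 + ⅚)*√h = -25*√h/6)
K(v)*(k(z(2, -1)) + 37) = (-25*I*√13/6)*(-1 + 37) = -25*I*√13/6*36 = -150*I*√13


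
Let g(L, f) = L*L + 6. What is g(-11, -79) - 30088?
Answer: -29961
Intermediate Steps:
g(L, f) = 6 + L² (g(L, f) = L² + 6 = 6 + L²)
g(-11, -79) - 30088 = (6 + (-11)²) - 30088 = (6 + 121) - 30088 = 127 - 30088 = -29961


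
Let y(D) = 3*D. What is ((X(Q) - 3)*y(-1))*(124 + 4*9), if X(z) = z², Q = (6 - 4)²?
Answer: -6240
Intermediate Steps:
Q = 4 (Q = 2² = 4)
((X(Q) - 3)*y(-1))*(124 + 4*9) = ((4² - 3)*(3*(-1)))*(124 + 4*9) = ((16 - 3)*(-3))*(124 + 36) = (13*(-3))*160 = -39*160 = -6240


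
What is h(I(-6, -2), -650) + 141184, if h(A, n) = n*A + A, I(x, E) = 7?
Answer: 136641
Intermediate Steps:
h(A, n) = A + A*n (h(A, n) = A*n + A = A + A*n)
h(I(-6, -2), -650) + 141184 = 7*(1 - 650) + 141184 = 7*(-649) + 141184 = -4543 + 141184 = 136641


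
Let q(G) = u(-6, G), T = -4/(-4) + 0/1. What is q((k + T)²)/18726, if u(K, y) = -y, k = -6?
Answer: -25/18726 ≈ -0.0013350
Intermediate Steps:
T = 1 (T = -4*(-¼) + 0*1 = 1 + 0 = 1)
q(G) = -G
q((k + T)²)/18726 = -(-6 + 1)²/18726 = -1*(-5)²*(1/18726) = -1*25*(1/18726) = -25*1/18726 = -25/18726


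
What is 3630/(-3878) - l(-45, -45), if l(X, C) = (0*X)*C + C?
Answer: 85440/1939 ≈ 44.064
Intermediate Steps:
l(X, C) = C (l(X, C) = 0*C + C = 0 + C = C)
3630/(-3878) - l(-45, -45) = 3630/(-3878) - 1*(-45) = 3630*(-1/3878) + 45 = -1815/1939 + 45 = 85440/1939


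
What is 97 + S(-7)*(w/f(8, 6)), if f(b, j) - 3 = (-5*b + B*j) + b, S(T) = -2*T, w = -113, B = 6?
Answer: -129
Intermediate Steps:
f(b, j) = 3 - 4*b + 6*j (f(b, j) = 3 + ((-5*b + 6*j) + b) = 3 + (-4*b + 6*j) = 3 - 4*b + 6*j)
97 + S(-7)*(w/f(8, 6)) = 97 + (-2*(-7))*(-113/(3 - 4*8 + 6*6)) = 97 + 14*(-113/(3 - 32 + 36)) = 97 + 14*(-113/7) = 97 - 226 = -129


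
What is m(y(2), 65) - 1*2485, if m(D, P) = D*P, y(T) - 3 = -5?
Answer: -2615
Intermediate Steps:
y(T) = -2 (y(T) = 3 - 5 = -2)
m(y(2), 65) - 1*2485 = -2*65 - 1*2485 = -130 - 2485 = -2615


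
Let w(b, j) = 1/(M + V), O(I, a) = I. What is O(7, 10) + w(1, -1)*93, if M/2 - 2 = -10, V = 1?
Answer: 4/5 ≈ 0.80000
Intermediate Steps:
M = -16 (M = 4 + 2*(-10) = 4 - 20 = -16)
w(b, j) = -1/15 (w(b, j) = 1/(-16 + 1) = 1/(-15) = -1/15)
O(7, 10) + w(1, -1)*93 = 7 - 1/15*93 = 7 - 31/5 = 4/5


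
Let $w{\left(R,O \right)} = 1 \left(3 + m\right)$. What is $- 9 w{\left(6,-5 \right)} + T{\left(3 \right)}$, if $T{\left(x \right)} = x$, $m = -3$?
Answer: $3$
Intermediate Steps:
$w{\left(R,O \right)} = 0$ ($w{\left(R,O \right)} = 1 \left(3 - 3\right) = 1 \cdot 0 = 0$)
$- 9 w{\left(6,-5 \right)} + T{\left(3 \right)} = \left(-9\right) 0 + 3 = 0 + 3 = 3$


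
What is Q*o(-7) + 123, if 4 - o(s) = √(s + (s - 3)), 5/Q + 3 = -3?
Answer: 359/3 + 5*I*√17/6 ≈ 119.67 + 3.4359*I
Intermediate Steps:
Q = -⅚ (Q = 5/(-3 - 3) = 5/(-6) = 5*(-⅙) = -⅚ ≈ -0.83333)
o(s) = 4 - √(-3 + 2*s) (o(s) = 4 - √(s + (s - 3)) = 4 - √(s + (-3 + s)) = 4 - √(-3 + 2*s))
Q*o(-7) + 123 = -5*(4 - √(-3 + 2*(-7)))/6 + 123 = -5*(4 - √(-3 - 14))/6 + 123 = -5*(4 - √(-17))/6 + 123 = -5*(4 - I*√17)/6 + 123 = (-10/3 + 5*I*√17/6) + 123 = 359/3 + 5*I*√17/6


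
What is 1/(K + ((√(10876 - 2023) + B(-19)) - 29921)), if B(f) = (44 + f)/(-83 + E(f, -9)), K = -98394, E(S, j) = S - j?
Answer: -1109798760/142404049652803 - 8649*√8853/142404049652803 ≈ -7.7990e-6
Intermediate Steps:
B(f) = (44 + f)/(-74 + f) (B(f) = (44 + f)/(-83 + (f - 1*(-9))) = (44 + f)/(-83 + (f + 9)) = (44 + f)/(-83 + (9 + f)) = (44 + f)/(-74 + f))
1/(K + ((√(10876 - 2023) + B(-19)) - 29921)) = 1/(-98394 + ((√(10876 - 2023) + (44 - 19)/(-74 - 19)) - 29921)) = 1/(-98394 + ((√8853 + 25/(-93)) - 29921)) = 1/(-98394 + ((√8853 - 1/93*25) - 29921)) = 1/(-98394 + ((√8853 - 25/93) - 29921)) = 1/(-98394 + ((-25/93 + √8853) - 29921)) = 1/(-98394 + (-2782678/93 + √8853)) = 1/(-11933320/93 + √8853)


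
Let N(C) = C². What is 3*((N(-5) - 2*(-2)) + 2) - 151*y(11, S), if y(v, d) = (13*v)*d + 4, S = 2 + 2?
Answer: -86883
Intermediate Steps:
S = 4
y(v, d) = 4 + 13*d*v (y(v, d) = 13*d*v + 4 = 4 + 13*d*v)
3*((N(-5) - 2*(-2)) + 2) - 151*y(11, S) = 3*(((-5)² - 2*(-2)) + 2) - 151*(4 + 13*4*11) = 3*((25 + 4) + 2) - 151*(4 + 572) = 3*(29 + 2) - 151*576 = 3*31 - 86976 = 93 - 86976 = -86883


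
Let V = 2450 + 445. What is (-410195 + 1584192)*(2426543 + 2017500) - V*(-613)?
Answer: 5217294924506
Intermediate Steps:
V = 2895
(-410195 + 1584192)*(2426543 + 2017500) - V*(-613) = (-410195 + 1584192)*(2426543 + 2017500) - 2895*(-613) = 1173997*4444043 - 1*(-1774635) = 5217293149871 + 1774635 = 5217294924506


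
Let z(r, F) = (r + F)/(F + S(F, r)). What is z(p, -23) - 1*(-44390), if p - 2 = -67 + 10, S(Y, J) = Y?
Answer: 1021009/23 ≈ 44392.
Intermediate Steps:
p = -55 (p = 2 + (-67 + 10) = 2 - 57 = -55)
z(r, F) = (F + r)/(2*F) (z(r, F) = (r + F)/(F + F) = (F + r)/((2*F)) = (F + r)*(1/(2*F)) = (F + r)/(2*F))
z(p, -23) - 1*(-44390) = (½)*(-23 - 55)/(-23) - 1*(-44390) = (½)*(-1/23)*(-78) + 44390 = 39/23 + 44390 = 1021009/23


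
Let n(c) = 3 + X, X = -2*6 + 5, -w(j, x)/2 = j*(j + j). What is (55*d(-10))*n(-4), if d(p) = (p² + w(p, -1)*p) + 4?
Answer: -902880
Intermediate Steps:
w(j, x) = -4*j² (w(j, x) = -2*j*(j + j) = -2*j*2*j = -4*j²)
X = -7 (X = -12 + 5 = -7)
d(p) = 4 + p² - 4*p³ (d(p) = (p² + (-4*p²)*p) + 4 = (p² - 4*p³) + 4 = 4 + p² - 4*p³)
n(c) = -4 (n(c) = 3 - 7 = -4)
(55*d(-10))*n(-4) = (55*(4 + (-10)² - 4*(-10)³))*(-4) = (55*(4 + 100 - 4*(-1000)))*(-4) = (55*(4 + 100 + 4000))*(-4) = (55*4104)*(-4) = 225720*(-4) = -902880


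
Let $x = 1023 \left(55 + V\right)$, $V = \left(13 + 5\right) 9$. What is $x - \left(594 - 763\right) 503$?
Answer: $306998$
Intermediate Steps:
$V = 162$ ($V = 18 \cdot 9 = 162$)
$x = 221991$ ($x = 1023 \left(55 + 162\right) = 1023 \cdot 217 = 221991$)
$x - \left(594 - 763\right) 503 = 221991 - \left(594 - 763\right) 503 = 221991 - \left(-169\right) 503 = 221991 - -85007 = 221991 + 85007 = 306998$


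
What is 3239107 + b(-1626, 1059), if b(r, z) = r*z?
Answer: 1517173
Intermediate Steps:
3239107 + b(-1626, 1059) = 3239107 - 1626*1059 = 3239107 - 1721934 = 1517173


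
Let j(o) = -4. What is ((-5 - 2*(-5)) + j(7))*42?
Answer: 42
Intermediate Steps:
((-5 - 2*(-5)) + j(7))*42 = ((-5 - 2*(-5)) - 4)*42 = ((-5 - 1*(-10)) - 4)*42 = ((-5 + 10) - 4)*42 = (5 - 4)*42 = 1*42 = 42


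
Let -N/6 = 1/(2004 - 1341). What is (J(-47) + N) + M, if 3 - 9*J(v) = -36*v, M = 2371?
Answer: 1447544/663 ≈ 2183.3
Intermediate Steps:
J(v) = ⅓ + 4*v (J(v) = ⅓ - (-4)*v = ⅓ + 4*v)
N = -2/221 (N = -6/(2004 - 1341) = -6/663 = -6*1/663 = -2/221 ≈ -0.0090498)
(J(-47) + N) + M = ((⅓ + 4*(-47)) - 2/221) + 2371 = ((⅓ - 188) - 2/221) + 2371 = (-563/3 - 2/221) + 2371 = -124429/663 + 2371 = 1447544/663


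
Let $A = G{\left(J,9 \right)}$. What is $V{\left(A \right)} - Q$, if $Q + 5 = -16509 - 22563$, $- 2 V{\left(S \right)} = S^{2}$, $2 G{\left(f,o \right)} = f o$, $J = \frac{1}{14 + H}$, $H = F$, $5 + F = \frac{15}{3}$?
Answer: $\frac{61272655}{1568} \approx 39077.0$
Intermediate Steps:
$F = 0$ ($F = -5 + \frac{15}{3} = -5 + 15 \cdot \frac{1}{3} = -5 + 5 = 0$)
$H = 0$
$J = \frac{1}{14}$ ($J = \frac{1}{14 + 0} = \frac{1}{14} \approx 0.071429$)
$G{\left(f,o \right)} = \frac{f o}{2}$
$A = \frac{9}{28}$ ($A = \frac{1}{2} \cdot \frac{1}{14} \cdot 9 = \frac{9}{28} \approx 0.32143$)
$V{\left(S \right)} = - \frac{S^{2}}{2}$
$Q = -39077$ ($Q = -5 - 39072 = -39077$)
$V{\left(A \right)} - Q = - \frac{\left(\frac{9}{28}\right)^{2}}{2} - -39077 = \left(- \frac{1}{2}\right) \frac{81}{784} + 39077 = - \frac{81}{1568} + 39077 = \frac{61272655}{1568}$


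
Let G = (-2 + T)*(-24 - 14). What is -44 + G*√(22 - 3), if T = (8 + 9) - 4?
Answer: -44 - 418*√19 ≈ -1866.0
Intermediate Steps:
T = 13 (T = 17 - 4 = 13)
G = -418 (G = (-2 + 13)*(-24 - 14) = 11*(-38) = -418)
-44 + G*√(22 - 3) = -44 - 418*√(22 - 3) = -44 - 418*√19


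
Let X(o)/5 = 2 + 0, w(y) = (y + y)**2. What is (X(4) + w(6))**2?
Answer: 23716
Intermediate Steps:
w(y) = 4*y**2 (w(y) = (2*y)**2 = 4*y**2)
X(o) = 10 (X(o) = 5*(2 + 0) = 5*2 = 10)
(X(4) + w(6))**2 = (10 + 4*6**2)**2 = (10 + 4*36)**2 = (10 + 144)**2 = 154**2 = 23716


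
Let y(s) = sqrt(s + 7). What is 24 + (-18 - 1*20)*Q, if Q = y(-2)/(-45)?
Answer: 24 + 38*sqrt(5)/45 ≈ 25.888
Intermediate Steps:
y(s) = sqrt(7 + s)
Q = -sqrt(5)/45 (Q = sqrt(7 - 2)/(-45) = sqrt(5)*(-1/45) = -sqrt(5)/45 ≈ -0.049690)
24 + (-18 - 1*20)*Q = 24 + (-18 - 1*20)*(-sqrt(5)/45) = 24 + (-18 - 20)*(-sqrt(5)/45) = 24 - (-38)*sqrt(5)/45 = 24 + 38*sqrt(5)/45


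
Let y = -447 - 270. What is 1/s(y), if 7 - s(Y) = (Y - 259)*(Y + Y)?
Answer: -1/1399577 ≈ -7.1450e-7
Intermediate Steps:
y = -717
s(Y) = 7 - 2*Y*(-259 + Y) (s(Y) = 7 - (Y - 259)*(Y + Y) = 7 - (-259 + Y)*2*Y = 7 - 2*Y*(-259 + Y))
1/s(y) = 1/(7 - 2*(-717)² + 518*(-717)) = 1/(7 - 2*514089 - 371406) = 1/(7 - 1028178 - 371406) = 1/(-1399577) = -1/1399577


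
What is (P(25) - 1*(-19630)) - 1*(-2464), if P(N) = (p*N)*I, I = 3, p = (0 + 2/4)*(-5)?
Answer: 43813/2 ≈ 21907.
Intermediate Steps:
p = -5/2 (p = (0 + 2*(1/4))*(-5) = (0 + 1/2)*(-5) = (1/2)*(-5) = -5/2 ≈ -2.5000)
P(N) = -15*N/2 (P(N) = -5*N/2*3 = -15*N/2)
(P(25) - 1*(-19630)) - 1*(-2464) = (-15/2*25 - 1*(-19630)) - 1*(-2464) = (-375/2 + 19630) + 2464 = 38885/2 + 2464 = 43813/2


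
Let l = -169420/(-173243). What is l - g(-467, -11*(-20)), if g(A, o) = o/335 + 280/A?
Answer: 4991223896/5420600227 ≈ 0.92079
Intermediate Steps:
g(A, o) = 280/A + o/335 (g(A, o) = o*(1/335) + 280/A = o/335 + 280/A = 280/A + o/335)
l = 169420/173243 (l = -169420*(-1/173243) = 169420/173243 ≈ 0.97793)
l - g(-467, -11*(-20)) = 169420/173243 - (280/(-467) + (-11*(-20))/335) = 169420/173243 - (280*(-1/467) + (1/335)*220) = 169420/173243 - (-280/467 + 44/67) = 169420/173243 - 1*1788/31289 = 169420/173243 - 1788/31289 = 4991223896/5420600227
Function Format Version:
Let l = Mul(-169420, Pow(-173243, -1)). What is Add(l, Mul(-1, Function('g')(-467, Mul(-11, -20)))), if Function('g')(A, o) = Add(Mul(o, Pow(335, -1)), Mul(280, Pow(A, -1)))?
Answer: Rational(4991223896, 5420600227) ≈ 0.92079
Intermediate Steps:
Function('g')(A, o) = Add(Mul(280, Pow(A, -1)), Mul(Rational(1, 335), o)) (Function('g')(A, o) = Add(Mul(o, Rational(1, 335)), Mul(280, Pow(A, -1))) = Add(Mul(Rational(1, 335), o), Mul(280, Pow(A, -1))) = Add(Mul(280, Pow(A, -1)), Mul(Rational(1, 335), o)))
l = Rational(169420, 173243) (l = Mul(-169420, Rational(-1, 173243)) = Rational(169420, 173243) ≈ 0.97793)
Add(l, Mul(-1, Function('g')(-467, Mul(-11, -20)))) = Add(Rational(169420, 173243), Mul(-1, Add(Mul(280, Pow(-467, -1)), Mul(Rational(1, 335), Mul(-11, -20))))) = Add(Rational(169420, 173243), Mul(-1, Add(Mul(280, Rational(-1, 467)), Mul(Rational(1, 335), 220)))) = Add(Rational(169420, 173243), Mul(-1, Add(Rational(-280, 467), Rational(44, 67)))) = Add(Rational(169420, 173243), Mul(-1, Rational(1788, 31289))) = Add(Rational(169420, 173243), Rational(-1788, 31289)) = Rational(4991223896, 5420600227)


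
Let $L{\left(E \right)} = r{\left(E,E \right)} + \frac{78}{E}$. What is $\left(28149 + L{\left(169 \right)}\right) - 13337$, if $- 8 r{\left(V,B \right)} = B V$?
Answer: $\frac{1169203}{104} \approx 11242.0$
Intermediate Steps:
$r{\left(V,B \right)} = - \frac{B V}{8}$
$L{\left(E \right)} = \frac{78}{E} - \frac{E^{2}}{8}$ ($L{\left(E \right)} = - \frac{E E}{8} + \frac{78}{E} = - \frac{E^{2}}{8} + \frac{78}{E} = \frac{78}{E} - \frac{E^{2}}{8}$)
$\left(28149 + L{\left(169 \right)}\right) - 13337 = \left(28149 + \frac{624 - 169^{3}}{8 \cdot 169}\right) - 13337 = \left(28149 + \frac{1}{8} \cdot \frac{1}{169} \left(624 - 4826809\right)\right) - 13337 = \left(28149 + \frac{1}{8} \cdot \frac{1}{169} \left(-4826185\right)\right) - 13337 = \left(28149 - \frac{371245}{104}\right) - 13337 = \frac{2556251}{104} - 13337 = \frac{1169203}{104}$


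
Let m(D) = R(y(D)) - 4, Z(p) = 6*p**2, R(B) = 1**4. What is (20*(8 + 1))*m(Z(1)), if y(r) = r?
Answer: -540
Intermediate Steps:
R(B) = 1
m(D) = -3 (m(D) = 1 - 4 = -3)
(20*(8 + 1))*m(Z(1)) = (20*(8 + 1))*(-3) = (20*9)*(-3) = 180*(-3) = -540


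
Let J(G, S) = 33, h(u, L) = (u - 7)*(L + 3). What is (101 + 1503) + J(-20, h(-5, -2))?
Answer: 1637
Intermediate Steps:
h(u, L) = (-7 + u)*(3 + L)
(101 + 1503) + J(-20, h(-5, -2)) = (101 + 1503) + 33 = 1604 + 33 = 1637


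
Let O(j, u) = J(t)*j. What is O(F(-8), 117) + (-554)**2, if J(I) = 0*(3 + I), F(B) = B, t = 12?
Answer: 306916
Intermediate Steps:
J(I) = 0
O(j, u) = 0 (O(j, u) = 0*j = 0)
O(F(-8), 117) + (-554)**2 = 0 + (-554)**2 = 0 + 306916 = 306916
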